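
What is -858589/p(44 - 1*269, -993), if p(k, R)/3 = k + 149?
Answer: 858589/228 ≈ 3765.7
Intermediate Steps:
p(k, R) = 447 + 3*k (p(k, R) = 3*(k + 149) = 3*(149 + k) = 447 + 3*k)
-858589/p(44 - 1*269, -993) = -858589/(447 + 3*(44 - 1*269)) = -858589/(447 + 3*(44 - 269)) = -858589/(447 + 3*(-225)) = -858589/(447 - 675) = -858589/(-228) = -858589*(-1/228) = 858589/228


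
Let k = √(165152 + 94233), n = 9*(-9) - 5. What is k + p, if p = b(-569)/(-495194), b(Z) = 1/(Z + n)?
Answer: 1/324352070 + √259385 ≈ 509.30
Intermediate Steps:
n = -86 (n = -81 - 5 = -86)
b(Z) = 1/(-86 + Z) (b(Z) = 1/(Z - 86) = 1/(-86 + Z))
k = √259385 ≈ 509.30
p = 1/324352070 (p = 1/(-86 - 569*(-495194)) = -1/495194/(-655) = -1/655*(-1/495194) = 1/324352070 ≈ 3.0831e-9)
k + p = √259385 + 1/324352070 = 1/324352070 + √259385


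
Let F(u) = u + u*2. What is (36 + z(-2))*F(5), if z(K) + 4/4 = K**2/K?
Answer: 495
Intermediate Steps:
z(K) = -1 + K (z(K) = -1 + K**2/K = -1 + K)
F(u) = 3*u (F(u) = u + 2*u = 3*u)
(36 + z(-2))*F(5) = (36 + (-1 - 2))*(3*5) = (36 - 3)*15 = 33*15 = 495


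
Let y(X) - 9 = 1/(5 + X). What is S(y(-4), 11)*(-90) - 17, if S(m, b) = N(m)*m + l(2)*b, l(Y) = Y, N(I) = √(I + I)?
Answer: -1997 - 1800*√5 ≈ -6021.9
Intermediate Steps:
N(I) = √2*√I (N(I) = √(2*I) = √2*√I)
y(X) = 9 + 1/(5 + X)
S(m, b) = 2*b + √2*m^(3/2) (S(m, b) = (√2*√m)*m + 2*b = √2*m^(3/2) + 2*b = 2*b + √2*m^(3/2))
S(y(-4), 11)*(-90) - 17 = (2*11 + √2*((46 + 9*(-4))/(5 - 4))^(3/2))*(-90) - 17 = (22 + √2*((46 - 36)/1)^(3/2))*(-90) - 17 = (22 + √2*(1*10)^(3/2))*(-90) - 17 = (22 + √2*10^(3/2))*(-90) - 17 = (22 + √2*(10*√10))*(-90) - 17 = (22 + 20*√5)*(-90) - 17 = (-1980 - 1800*√5) - 17 = -1997 - 1800*√5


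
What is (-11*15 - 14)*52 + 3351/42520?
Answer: -395772809/42520 ≈ -9307.9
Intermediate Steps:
(-11*15 - 14)*52 + 3351/42520 = (-165 - 14)*52 + 3351*(1/42520) = -179*52 + 3351/42520 = -9308 + 3351/42520 = -395772809/42520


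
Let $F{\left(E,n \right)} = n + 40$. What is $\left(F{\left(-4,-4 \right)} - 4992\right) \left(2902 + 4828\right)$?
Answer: $-38309880$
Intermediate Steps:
$F{\left(E,n \right)} = 40 + n$
$\left(F{\left(-4,-4 \right)} - 4992\right) \left(2902 + 4828\right) = \left(\left(40 - 4\right) - 4992\right) \left(2902 + 4828\right) = \left(36 - 4992\right) 7730 = \left(-4956\right) 7730 = -38309880$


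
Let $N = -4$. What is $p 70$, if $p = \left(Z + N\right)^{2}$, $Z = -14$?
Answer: $22680$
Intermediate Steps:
$p = 324$ ($p = \left(-14 - 4\right)^{2} = \left(-18\right)^{2} = 324$)
$p 70 = 324 \cdot 70 = 22680$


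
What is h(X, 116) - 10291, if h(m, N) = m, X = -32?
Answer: -10323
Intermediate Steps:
h(X, 116) - 10291 = -32 - 10291 = -10323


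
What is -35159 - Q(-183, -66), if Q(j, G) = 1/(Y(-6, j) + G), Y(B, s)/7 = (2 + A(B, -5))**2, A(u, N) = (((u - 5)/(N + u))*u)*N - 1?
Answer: -234194100/6661 ≈ -35159.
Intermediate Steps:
A(u, N) = -1 + N*u*(-5 + u)/(N + u) (A(u, N) = (((-5 + u)/(N + u))*u)*N - 1 = (u*(-5 + u)/(N + u))*N - 1 = N*u*(-5 + u)/(N + u) - 1 = -1 + N*u*(-5 + u)/(N + u))
Y(B, s) = 7*(2 + (5 - 5*B**2 + 24*B)/(-5 + B))**2 (Y(B, s) = 7*(2 + (-1*(-5) - B - 5*B**2 - 5*(-5)*B)/(-5 + B))**2 = 7*(2 + (5 - B - 5*B**2 + 25*B)/(-5 + B))**2 = 7*(2 + (5 - 5*B**2 + 24*B)/(-5 + B))**2)
Q(j, G) = 1/(6727 + G) (Q(j, G) = 1/((7 - 70*(-6) + 175*(-6)**2) + G) = 1/((7 + 420 + 175*36) + G) = 1/((7 + 420 + 6300) + G) = 1/(6727 + G))
-35159 - Q(-183, -66) = -35159 - 1/(6727 - 66) = -35159 - 1/6661 = -234194100/6661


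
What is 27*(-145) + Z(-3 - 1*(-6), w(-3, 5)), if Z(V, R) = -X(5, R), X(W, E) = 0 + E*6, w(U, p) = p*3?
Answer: -4005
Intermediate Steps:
w(U, p) = 3*p
X(W, E) = 6*E (X(W, E) = 0 + 6*E = 6*E)
Z(V, R) = -6*R
27*(-145) + Z(-3 - 1*(-6), w(-3, 5)) = 27*(-145) - 18*5 = -3915 - 6*15 = -3915 - 90 = -4005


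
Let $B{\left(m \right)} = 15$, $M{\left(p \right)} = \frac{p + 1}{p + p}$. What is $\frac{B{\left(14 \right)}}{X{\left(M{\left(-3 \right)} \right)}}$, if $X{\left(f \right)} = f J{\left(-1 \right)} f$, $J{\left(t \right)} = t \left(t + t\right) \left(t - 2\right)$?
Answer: $- \frac{45}{2} \approx -22.5$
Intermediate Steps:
$J{\left(t \right)} = 2 t^{2} \left(-2 + t\right)$ ($J{\left(t \right)} = t 2 t \left(-2 + t\right) = 2 t^{2} \left(-2 + t\right)$)
$M{\left(p \right)} = \frac{1 + p}{2 p}$
$X{\left(f \right)} = - 6 f^{2}$ ($X{\left(f \right)} = f 2 \left(-1\right)^{2} \left(-2 - 1\right) f = f 2 \cdot 1 \left(-3\right) f = f \left(-6\right) f = - 6 f f = - 6 f^{2}$)
$\frac{B{\left(14 \right)}}{X{\left(M{\left(-3 \right)} \right)}} = \frac{15}{\left(-6\right) \left(\frac{1 - 3}{2 \left(-3\right)}\right)^{2}} = \frac{15}{\left(-6\right) \left(\frac{1}{2} \left(- \frac{1}{3}\right) \left(-2\right)\right)^{2}} = \frac{15}{\left(-6\right) \left(\frac{1}{3}\right)^{2}} = \frac{15}{\left(-6\right) \frac{1}{9}} = \frac{15}{- \frac{2}{3}} = 15 \left(- \frac{3}{2}\right) = - \frac{45}{2}$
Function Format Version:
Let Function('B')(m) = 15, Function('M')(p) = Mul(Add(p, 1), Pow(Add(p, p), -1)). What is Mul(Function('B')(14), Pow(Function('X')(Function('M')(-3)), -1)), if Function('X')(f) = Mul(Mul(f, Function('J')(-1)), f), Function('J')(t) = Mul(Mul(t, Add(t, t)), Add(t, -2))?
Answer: Rational(-45, 2) ≈ -22.500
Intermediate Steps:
Function('J')(t) = Mul(2, Pow(t, 2), Add(-2, t)) (Function('J')(t) = Mul(Mul(t, Mul(2, t)), Add(-2, t)) = Mul(Mul(2, Pow(t, 2)), Add(-2, t)) = Mul(2, Pow(t, 2), Add(-2, t)))
Function('M')(p) = Mul(Rational(1, 2), Pow(p, -1), Add(1, p)) (Function('M')(p) = Mul(Add(1, p), Pow(Mul(2, p), -1)) = Mul(Add(1, p), Mul(Rational(1, 2), Pow(p, -1))) = Mul(Rational(1, 2), Pow(p, -1), Add(1, p)))
Function('X')(f) = Mul(-6, Pow(f, 2)) (Function('X')(f) = Mul(Mul(f, Mul(2, Pow(-1, 2), Add(-2, -1))), f) = Mul(Mul(f, Mul(2, 1, -3)), f) = Mul(Mul(f, -6), f) = Mul(Mul(-6, f), f) = Mul(-6, Pow(f, 2)))
Mul(Function('B')(14), Pow(Function('X')(Function('M')(-3)), -1)) = Mul(15, Pow(Mul(-6, Pow(Mul(Rational(1, 2), Pow(-3, -1), Add(1, -3)), 2)), -1)) = Mul(15, Pow(Mul(-6, Pow(Mul(Rational(1, 2), Rational(-1, 3), -2), 2)), -1)) = Mul(15, Pow(Mul(-6, Pow(Rational(1, 3), 2)), -1)) = Mul(15, Pow(Mul(-6, Rational(1, 9)), -1)) = Mul(15, Pow(Rational(-2, 3), -1)) = Mul(15, Rational(-3, 2)) = Rational(-45, 2)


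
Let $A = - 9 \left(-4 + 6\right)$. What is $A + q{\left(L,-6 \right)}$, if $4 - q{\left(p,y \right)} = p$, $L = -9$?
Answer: $-5$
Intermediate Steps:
$A = -18$ ($A = \left(-9\right) 2 = -18$)
$q{\left(p,y \right)} = 4 - p$
$A + q{\left(L,-6 \right)} = -18 + \left(4 - -9\right) = -18 + \left(4 + 9\right) = -18 + 13 = -5$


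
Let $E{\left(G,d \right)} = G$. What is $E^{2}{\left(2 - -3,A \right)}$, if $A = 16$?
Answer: $25$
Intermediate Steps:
$E^{2}{\left(2 - -3,A \right)} = \left(2 - -3\right)^{2} = \left(2 + 3\right)^{2} = 5^{2} = 25$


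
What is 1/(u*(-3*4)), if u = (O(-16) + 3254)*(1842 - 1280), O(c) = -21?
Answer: -1/21803352 ≈ -4.5865e-8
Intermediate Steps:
u = 1816946 (u = (-21 + 3254)*(1842 - 1280) = 3233*562 = 1816946)
1/(u*(-3*4)) = 1/(1816946*(-3*4)) = 1/(1816946*(-12)) = 1/(-21803352) = -1/21803352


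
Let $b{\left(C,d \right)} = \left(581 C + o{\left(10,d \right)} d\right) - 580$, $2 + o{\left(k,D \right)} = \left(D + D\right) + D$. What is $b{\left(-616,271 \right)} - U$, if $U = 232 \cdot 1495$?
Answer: $-485535$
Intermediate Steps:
$o{\left(k,D \right)} = -2 + 3 D$ ($o{\left(k,D \right)} = -2 + \left(\left(D + D\right) + D\right) = -2 + \left(2 D + D\right) = -2 + 3 D$)
$b{\left(C,d \right)} = -580 + 581 C + d \left(-2 + 3 d\right)$ ($b{\left(C,d \right)} = \left(581 C + \left(-2 + 3 d\right) d\right) - 580 = \left(581 C + d \left(-2 + 3 d\right)\right) - 580 = -580 + 581 C + d \left(-2 + 3 d\right)$)
$U = 346840$
$b{\left(-616,271 \right)} - U = \left(-580 + 581 \left(-616\right) + 271 \left(-2 + 3 \cdot 271\right)\right) - 346840 = \left(-580 - 357896 + 271 \left(-2 + 813\right)\right) - 346840 = \left(-580 - 357896 + 271 \cdot 811\right) - 346840 = \left(-580 - 357896 + 219781\right) - 346840 = -138695 - 346840 = -485535$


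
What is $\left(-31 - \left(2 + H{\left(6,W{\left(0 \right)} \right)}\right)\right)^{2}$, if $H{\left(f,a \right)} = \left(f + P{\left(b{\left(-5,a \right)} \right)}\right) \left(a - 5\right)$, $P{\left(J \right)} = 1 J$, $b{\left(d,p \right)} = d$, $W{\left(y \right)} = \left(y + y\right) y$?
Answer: $784$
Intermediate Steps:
$W{\left(y \right)} = 2 y^{2}$ ($W{\left(y \right)} = 2 y y = 2 y^{2}$)
$P{\left(J \right)} = J$
$H{\left(f,a \right)} = \left(-5 + a\right) \left(-5 + f\right)$ ($H{\left(f,a \right)} = \left(f - 5\right) \left(a - 5\right) = \left(-5 + f\right) \left(-5 + a\right) = \left(-5 + a\right) \left(-5 + f\right)$)
$\left(-31 - \left(2 + H{\left(6,W{\left(0 \right)} \right)}\right)\right)^{2} = \left(-31 - \left(27 - 30 + 2 \cdot 0^{2} \cdot 6 - 10 \cdot 0^{2}\right)\right)^{2} = \left(-31 - \left(-3 + 2 \cdot 0 \cdot 6 - 10 \cdot 0\right)\right)^{2} = \left(-31 - \left(-3 + 0\right)\right)^{2} = \left(-31 - -3\right)^{2} = \left(-31 + \left(-2 + 5\right)\right)^{2} = \left(-31 + 3\right)^{2} = \left(-28\right)^{2} = 784$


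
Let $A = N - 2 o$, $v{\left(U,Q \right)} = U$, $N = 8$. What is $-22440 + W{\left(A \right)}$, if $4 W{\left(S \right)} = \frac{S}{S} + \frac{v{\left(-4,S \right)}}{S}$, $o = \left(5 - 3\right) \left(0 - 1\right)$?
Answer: $- \frac{134639}{6} \approx -22440.0$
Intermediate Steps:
$o = -2$ ($o = 2 \left(-1\right) = -2$)
$A = 12$ ($A = 8 - -4 = 8 + 4 = 12$)
$W{\left(S \right)} = \frac{1}{4} - \frac{1}{S}$ ($W{\left(S \right)} = \frac{\frac{S}{S} - \frac{4}{S}}{4} = \frac{1 - \frac{4}{S}}{4} = \frac{1}{4} - \frac{1}{S}$)
$-22440 + W{\left(A \right)} = -22440 + \frac{-4 + 12}{4 \cdot 12} = -22440 + \frac{1}{4} \cdot \frac{1}{12} \cdot 8 = -22440 + \frac{1}{6} = - \frac{134639}{6}$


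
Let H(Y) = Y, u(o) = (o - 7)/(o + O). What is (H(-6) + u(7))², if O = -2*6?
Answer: 36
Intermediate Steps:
O = -12
u(o) = (-7 + o)/(-12 + o) (u(o) = (o - 7)/(o - 12) = (-7 + o)/(-12 + o))
(H(-6) + u(7))² = (-6 + (-7 + 7)/(-12 + 7))² = (-6 + 0/(-5))² = (-6 - ⅕*0)² = (-6 + 0)² = (-6)² = 36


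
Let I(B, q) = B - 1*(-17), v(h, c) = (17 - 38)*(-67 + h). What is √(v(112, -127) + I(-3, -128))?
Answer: 7*I*√19 ≈ 30.512*I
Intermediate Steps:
v(h, c) = 1407 - 21*h (v(h, c) = -21*(-67 + h) = 1407 - 21*h)
I(B, q) = 17 + B (I(B, q) = B + 17 = 17 + B)
√(v(112, -127) + I(-3, -128)) = √((1407 - 21*112) + (17 - 3)) = √((1407 - 2352) + 14) = √(-945 + 14) = √(-931) = 7*I*√19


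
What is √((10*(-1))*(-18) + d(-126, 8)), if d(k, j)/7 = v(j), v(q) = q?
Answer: 2*√59 ≈ 15.362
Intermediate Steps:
d(k, j) = 7*j
√((10*(-1))*(-18) + d(-126, 8)) = √((10*(-1))*(-18) + 7*8) = √(-10*(-18) + 56) = √(180 + 56) = √236 = 2*√59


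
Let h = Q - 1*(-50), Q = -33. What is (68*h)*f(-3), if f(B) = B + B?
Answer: -6936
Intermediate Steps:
f(B) = 2*B
h = 17 (h = -33 - 1*(-50) = -33 + 50 = 17)
(68*h)*f(-3) = (68*17)*(2*(-3)) = 1156*(-6) = -6936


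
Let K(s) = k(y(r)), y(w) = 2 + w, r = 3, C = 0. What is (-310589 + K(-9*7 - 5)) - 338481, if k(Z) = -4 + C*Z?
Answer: -649074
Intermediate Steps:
k(Z) = -4 (k(Z) = -4 + 0*Z = -4 + 0 = -4)
K(s) = -4
(-310589 + K(-9*7 - 5)) - 338481 = (-310589 - 4) - 338481 = -310593 - 338481 = -649074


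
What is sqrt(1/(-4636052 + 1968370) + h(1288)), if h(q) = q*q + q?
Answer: sqrt(11815086274505897086)/2667682 ≈ 1288.5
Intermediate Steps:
h(q) = q + q**2 (h(q) = q**2 + q = q + q**2)
sqrt(1/(-4636052 + 1968370) + h(1288)) = sqrt(1/(-4636052 + 1968370) + 1288*(1 + 1288)) = sqrt(1/(-2667682) + 1288*1289) = sqrt(-1/2667682 + 1660232) = sqrt(4428971022223/2667682) = sqrt(11815086274505897086)/2667682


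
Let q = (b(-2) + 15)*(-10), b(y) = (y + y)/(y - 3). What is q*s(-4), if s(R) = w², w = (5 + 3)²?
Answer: -647168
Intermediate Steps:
w = 64 (w = 8² = 64)
b(y) = 2*y/(-3 + y) (b(y) = (2*y)/(-3 + y) = 2*y/(-3 + y))
s(R) = 4096 (s(R) = 64² = 4096)
q = -158 (q = (2*(-2)/(-3 - 2) + 15)*(-10) = (2*(-2)/(-5) + 15)*(-10) = (2*(-2)*(-⅕) + 15)*(-10) = (⅘ + 15)*(-10) = (79/5)*(-10) = -158)
q*s(-4) = -158*4096 = -647168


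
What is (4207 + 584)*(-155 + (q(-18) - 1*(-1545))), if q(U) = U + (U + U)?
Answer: 6400776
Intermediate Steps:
q(U) = 3*U (q(U) = U + 2*U = 3*U)
(4207 + 584)*(-155 + (q(-18) - 1*(-1545))) = (4207 + 584)*(-155 + (3*(-18) - 1*(-1545))) = 4791*(-155 + (-54 + 1545)) = 4791*(-155 + 1491) = 4791*1336 = 6400776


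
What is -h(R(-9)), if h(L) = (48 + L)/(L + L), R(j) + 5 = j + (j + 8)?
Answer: 11/10 ≈ 1.1000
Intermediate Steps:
R(j) = 3 + 2*j (R(j) = -5 + (j + (j + 8)) = -5 + (j + (8 + j)) = -5 + (8 + 2*j) = 3 + 2*j)
h(L) = (48 + L)/(2*L) (h(L) = (48 + L)/((2*L)) = (48 + L)*(1/(2*L)) = (48 + L)/(2*L))
-h(R(-9)) = -(48 + (3 + 2*(-9)))/(2*(3 + 2*(-9))) = -(48 + (3 - 18))/(2*(3 - 18)) = -(48 - 15)/(2*(-15)) = -(-1)*33/(2*15) = -1*(-11/10) = 11/10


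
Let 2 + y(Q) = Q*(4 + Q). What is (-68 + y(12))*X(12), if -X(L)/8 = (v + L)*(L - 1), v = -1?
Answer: -118096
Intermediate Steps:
y(Q) = -2 + Q*(4 + Q)
X(L) = -8*(-1 + L)**2 (X(L) = -8*(-1 + L)*(L - 1) = -8*(-1 + L)*(-1 + L) = -8*(-1 + L)**2)
(-68 + y(12))*X(12) = (-68 + (-2 + 12**2 + 4*12))*(-8 - 8*12**2 + 16*12) = (-68 + (-2 + 144 + 48))*(-8 - 8*144 + 192) = (-68 + 190)*(-8 - 1152 + 192) = 122*(-968) = -118096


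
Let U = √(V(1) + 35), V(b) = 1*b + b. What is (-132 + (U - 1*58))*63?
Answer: -11970 + 63*√37 ≈ -11587.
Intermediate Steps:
V(b) = 2*b (V(b) = b + b = 2*b)
U = √37 (U = √(2*1 + 35) = √(2 + 35) = √37 ≈ 6.0828)
(-132 + (U - 1*58))*63 = (-132 + (√37 - 1*58))*63 = (-132 + (√37 - 58))*63 = (-132 + (-58 + √37))*63 = (-190 + √37)*63 = -11970 + 63*√37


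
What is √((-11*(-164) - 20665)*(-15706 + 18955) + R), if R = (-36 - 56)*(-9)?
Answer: 3*I*√6808729 ≈ 7828.1*I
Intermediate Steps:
R = 828 (R = -92*(-9) = 828)
√((-11*(-164) - 20665)*(-15706 + 18955) + R) = √((-11*(-164) - 20665)*(-15706 + 18955) + 828) = √((1804 - 20665)*3249 + 828) = √(-18861*3249 + 828) = √(-61279389 + 828) = √(-61278561) = 3*I*√6808729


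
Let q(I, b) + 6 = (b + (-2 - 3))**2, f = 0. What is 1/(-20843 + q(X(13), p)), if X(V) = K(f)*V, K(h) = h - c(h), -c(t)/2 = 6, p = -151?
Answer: 1/3487 ≈ 0.00028678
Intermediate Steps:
c(t) = -12 (c(t) = -2*6 = -12)
K(h) = 12 + h (K(h) = h - 1*(-12) = h + 12 = 12 + h)
X(V) = 12*V (X(V) = (12 + 0)*V = 12*V)
q(I, b) = -6 + (-5 + b)**2 (q(I, b) = -6 + (b + (-2 - 3))**2 = -6 + (b - 5)**2 = -6 + (-5 + b)**2)
1/(-20843 + q(X(13), p)) = 1/(-20843 + (-6 + (-5 - 151)**2)) = 1/(-20843 + (-6 + (-156)**2)) = 1/(-20843 + (-6 + 24336)) = 1/(-20843 + 24330) = 1/3487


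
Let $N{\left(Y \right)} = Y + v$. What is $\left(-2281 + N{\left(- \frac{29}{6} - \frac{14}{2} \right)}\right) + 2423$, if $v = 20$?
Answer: $\frac{901}{6} \approx 150.17$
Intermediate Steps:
$N{\left(Y \right)} = 20 + Y$ ($N{\left(Y \right)} = Y + 20 = 20 + Y$)
$\left(-2281 + N{\left(- \frac{29}{6} - \frac{14}{2} \right)}\right) + 2423 = \left(-2281 + \left(20 - \left(7 + \frac{29}{6}\right)\right)\right) + 2423 = \left(-2281 + \left(20 - \frac{71}{6}\right)\right) + 2423 = \left(-2281 + \frac{49}{6}\right) + 2423 = - \frac{13637}{6} + 2423 = \frac{901}{6}$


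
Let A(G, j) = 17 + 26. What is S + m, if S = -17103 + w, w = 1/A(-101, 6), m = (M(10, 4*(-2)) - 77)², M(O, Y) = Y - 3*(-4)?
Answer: -506281/43 ≈ -11774.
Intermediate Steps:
M(O, Y) = 12 + Y (M(O, Y) = Y + 12 = 12 + Y)
A(G, j) = 43
m = 5329 (m = ((12 + 4*(-2)) - 77)² = ((12 - 8) - 77)² = (4 - 77)² = (-73)² = 5329)
w = 1/43 ≈ 0.023256
S = -735428/43 (S = -17103 + 1/43 = -735428/43 ≈ -17103.)
S + m = -735428/43 + 5329 = -506281/43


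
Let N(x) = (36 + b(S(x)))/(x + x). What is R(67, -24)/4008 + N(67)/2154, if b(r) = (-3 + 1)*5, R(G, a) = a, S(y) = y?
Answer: -142147/24101106 ≈ -0.0058979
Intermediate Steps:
b(r) = -10 (b(r) = -2*5 = -10)
N(x) = 13/x (N(x) = (36 - 10)/(x + x) = 26/((2*x)) = 26*(1/(2*x)) = 13/x)
R(67, -24)/4008 + N(67)/2154 = -24/4008 + (13/67)/2154 = -24*1/4008 + (13*(1/67))*(1/2154) = -1/167 + (13/67)*(1/2154) = -1/167 + 13/144318 = -142147/24101106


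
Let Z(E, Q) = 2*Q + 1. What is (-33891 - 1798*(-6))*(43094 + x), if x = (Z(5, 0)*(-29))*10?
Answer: -988900812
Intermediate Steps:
Z(E, Q) = 1 + 2*Q
x = -290 (x = ((1 + 2*0)*(-29))*10 = ((1 + 0)*(-29))*10 = (1*(-29))*10 = -29*10 = -290)
(-33891 - 1798*(-6))*(43094 + x) = (-33891 - 1798*(-6))*(43094 - 290) = (-33891 + 10788)*42804 = -23103*42804 = -988900812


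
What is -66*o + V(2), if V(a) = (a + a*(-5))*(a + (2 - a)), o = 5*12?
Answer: -3976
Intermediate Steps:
o = 60
V(a) = -8*a (V(a) = (a - 5*a)*2 = -4*a*2 = -8*a)
-66*o + V(2) = -66*60 - 8*2 = -3960 - 16 = -3976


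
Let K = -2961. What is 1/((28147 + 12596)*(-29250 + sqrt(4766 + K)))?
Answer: -650/774624653253 - 19*sqrt(5)/34858109396385 ≈ -8.4033e-10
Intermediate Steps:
1/((28147 + 12596)*(-29250 + sqrt(4766 + K))) = 1/((28147 + 12596)*(-29250 + sqrt(4766 - 2961))) = 1/(40743*(-29250 + sqrt(1805))) = 1/(40743*(-29250 + 19*sqrt(5))) = 1/(-1191732750 + 774117*sqrt(5))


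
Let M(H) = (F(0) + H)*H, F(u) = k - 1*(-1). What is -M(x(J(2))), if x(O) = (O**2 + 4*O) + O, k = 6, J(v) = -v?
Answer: 6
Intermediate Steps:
x(O) = O**2 + 5*O
F(u) = 7 (F(u) = 6 - 1*(-1) = 6 + 1 = 7)
M(H) = H*(7 + H) (M(H) = (7 + H)*H = H*(7 + H))
-M(x(J(2))) = -(-1*2)*(5 - 1*2)*(7 + (-1*2)*(5 - 1*2)) = -(-2*(5 - 2))*(7 - 2*(5 - 2)) = -(-2*3)*(7 - 2*3) = -(-6)*(7 - 6) = -(-6) = -1*(-6) = 6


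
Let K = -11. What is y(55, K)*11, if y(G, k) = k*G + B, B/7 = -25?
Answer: -8580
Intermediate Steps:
B = -175 (B = 7*(-25) = -175)
y(G, k) = -175 + G*k (y(G, k) = k*G - 175 = G*k - 175 = -175 + G*k)
y(55, K)*11 = (-175 + 55*(-11))*11 = (-175 - 605)*11 = -780*11 = -8580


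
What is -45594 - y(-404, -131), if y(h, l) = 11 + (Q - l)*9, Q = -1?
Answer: -46775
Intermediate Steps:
y(h, l) = 2 - 9*l (y(h, l) = 11 + (-1 - l)*9 = 11 + (-9 - 9*l) = 2 - 9*l)
-45594 - y(-404, -131) = -45594 - (2 - 9*(-131)) = -45594 - (2 + 1179) = -45594 - 1*1181 = -45594 - 1181 = -46775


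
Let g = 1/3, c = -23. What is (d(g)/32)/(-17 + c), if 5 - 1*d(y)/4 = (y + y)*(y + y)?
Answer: -41/2880 ≈ -0.014236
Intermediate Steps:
g = ⅓ ≈ 0.33333
d(y) = 20 - 16*y² (d(y) = 20 - 4*(y + y)*(y + y) = 20 - 4*2*y*2*y = 20 - 16*y²)
(d(g)/32)/(-17 + c) = ((20 - 16*(⅓)²)/32)/(-17 - 23) = ((20 - 16*⅑)*(1/32))/(-40) = ((20 - 16/9)*(1/32))*(-1/40) = ((164/9)*(1/32))*(-1/40) = (41/72)*(-1/40) = -41/2880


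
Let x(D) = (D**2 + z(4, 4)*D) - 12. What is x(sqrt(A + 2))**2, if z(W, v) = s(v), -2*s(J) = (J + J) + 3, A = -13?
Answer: 785/4 + 253*I*sqrt(11) ≈ 196.25 + 839.11*I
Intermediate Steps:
s(J) = -3/2 - J (s(J) = -((J + J) + 3)/2 = -(2*J + 3)/2 = -(3 + 2*J)/2 = -3/2 - J)
z(W, v) = -3/2 - v
x(D) = -12 + D**2 - 11*D/2 (x(D) = (D**2 + (-3/2 - 1*4)*D) - 12 = (D**2 + (-3/2 - 4)*D) - 12 = (D**2 - 11*D/2) - 12 = -12 + D**2 - 11*D/2)
x(sqrt(A + 2))**2 = (-12 + (sqrt(-13 + 2))**2 - 11*sqrt(-13 + 2)/2)**2 = (-12 + (sqrt(-11))**2 - 11*I*sqrt(11)/2)**2 = (-12 + (I*sqrt(11))**2 - 11*I*sqrt(11)/2)**2 = (-12 - 11 - 11*I*sqrt(11)/2)**2 = (-23 - 11*I*sqrt(11)/2)**2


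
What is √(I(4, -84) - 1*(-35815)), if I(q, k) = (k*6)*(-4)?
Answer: √37831 ≈ 194.50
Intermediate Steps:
I(q, k) = -24*k (I(q, k) = (6*k)*(-4) = -24*k)
√(I(4, -84) - 1*(-35815)) = √(-24*(-84) - 1*(-35815)) = √(2016 + 35815) = √37831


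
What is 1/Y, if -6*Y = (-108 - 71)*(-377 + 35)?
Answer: -1/10203 ≈ -9.8010e-5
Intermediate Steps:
Y = -10203 (Y = -(-108 - 71)*(-377 + 35)/6 = -(-179)*(-342)/6 = -⅙*61218 = -10203)
1/Y = 1/(-10203) = -1/10203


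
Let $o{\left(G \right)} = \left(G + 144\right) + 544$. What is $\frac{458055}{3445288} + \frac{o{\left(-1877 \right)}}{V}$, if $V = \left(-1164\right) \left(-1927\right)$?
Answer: $\frac{132762551}{1002578808} \approx 0.13242$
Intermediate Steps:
$V = 2243028$
$o{\left(G \right)} = 688 + G$ ($o{\left(G \right)} = \left(144 + G\right) + 544 = 688 + G$)
$\frac{458055}{3445288} + \frac{o{\left(-1877 \right)}}{V} = \frac{458055}{3445288} + \frac{688 - 1877}{2243028} = 458055 \cdot \frac{1}{3445288} - \frac{29}{54708} = \frac{458055}{3445288} - \frac{29}{54708} = \frac{132762551}{1002578808}$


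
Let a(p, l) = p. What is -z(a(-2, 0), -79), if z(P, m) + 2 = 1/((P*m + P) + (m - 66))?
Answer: 21/11 ≈ 1.9091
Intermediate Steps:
z(P, m) = -2 + 1/(-66 + P + m + P*m) (z(P, m) = -2 + 1/((P*m + P) + (m - 66)) = -2 + 1/((P + P*m) + (-66 + m)) = -2 + 1/(-66 + P + m + P*m))
-z(a(-2, 0), -79) = -(133 - 2*(-2) - 2*(-79) - 2*(-2)*(-79))/(-66 - 2 - 79 - 2*(-79)) = -(133 + 4 + 158 - 316)/(-66 - 2 - 79 + 158) = -(-21)/11 = -1*(-21/11) = 21/11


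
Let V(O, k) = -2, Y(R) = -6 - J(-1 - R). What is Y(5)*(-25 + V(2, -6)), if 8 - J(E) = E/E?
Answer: 351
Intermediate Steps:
J(E) = 7 (J(E) = 8 - E/E = 8 - 1*1 = 8 - 1 = 7)
Y(R) = -13 (Y(R) = -6 - 1*7 = -6 - 7 = -13)
Y(5)*(-25 + V(2, -6)) = -13*(-25 - 2) = -13*(-27) = 351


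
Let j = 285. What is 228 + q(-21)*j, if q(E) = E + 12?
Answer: -2337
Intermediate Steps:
q(E) = 12 + E
228 + q(-21)*j = 228 + (12 - 21)*285 = 228 - 9*285 = 228 - 2565 = -2337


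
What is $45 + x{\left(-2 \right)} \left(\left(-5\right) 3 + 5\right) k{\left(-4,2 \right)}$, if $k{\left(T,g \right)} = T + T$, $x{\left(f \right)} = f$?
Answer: $-115$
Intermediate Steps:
$k{\left(T,g \right)} = 2 T$
$45 + x{\left(-2 \right)} \left(\left(-5\right) 3 + 5\right) k{\left(-4,2 \right)} = 45 + - 2 \left(\left(-5\right) 3 + 5\right) 2 \left(-4\right) = 45 + - 2 \left(-15 + 5\right) \left(-8\right) = 45 + \left(-2\right) \left(-10\right) \left(-8\right) = 45 + 20 \left(-8\right) = 45 - 160 = -115$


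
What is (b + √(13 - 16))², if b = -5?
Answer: (5 - I*√3)² ≈ 22.0 - 17.32*I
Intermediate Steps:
(b + √(13 - 16))² = (-5 + √(13 - 16))² = (-5 + √(-3))² = (-5 + I*√3)²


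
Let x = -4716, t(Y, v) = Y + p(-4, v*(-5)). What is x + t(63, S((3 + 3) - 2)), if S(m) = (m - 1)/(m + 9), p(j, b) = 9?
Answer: -4644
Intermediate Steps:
S(m) = (-1 + m)/(9 + m)
t(Y, v) = 9 + Y (t(Y, v) = Y + 9 = 9 + Y)
x + t(63, S((3 + 3) - 2)) = -4716 + (9 + 63) = -4716 + 72 = -4644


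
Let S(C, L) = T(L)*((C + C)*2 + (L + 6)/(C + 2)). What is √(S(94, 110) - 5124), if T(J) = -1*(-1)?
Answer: I*√683538/12 ≈ 68.897*I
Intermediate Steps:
T(J) = 1
S(C, L) = 4*C + (6 + L)/(2 + C) (S(C, L) = 1*((C + C)*2 + (L + 6)/(C + 2)) = 1*((2*C)*2 + (6 + L)/(2 + C)) = 1*(4*C + (6 + L)/(2 + C)) = 4*C + (6 + L)/(2 + C))
√(S(94, 110) - 5124) = √((6 + 110 + 4*94² + 8*94)/(2 + 94) - 5124) = √((6 + 110 + 4*8836 + 752)/96 - 5124) = √((6 + 110 + 35344 + 752)/96 - 5124) = √((1/96)*36212 - 5124) = √(9053/24 - 5124) = √(-113923/24) = I*√683538/12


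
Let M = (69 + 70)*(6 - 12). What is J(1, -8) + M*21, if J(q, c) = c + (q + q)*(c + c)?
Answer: -17554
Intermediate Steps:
J(q, c) = c + 4*c*q (J(q, c) = c + (2*q)*(2*c) = c + 4*c*q)
M = -834 (M = 139*(-6) = -834)
J(1, -8) + M*21 = -8*(1 + 4*1) - 834*21 = -8*(1 + 4) - 17514 = -8*5 - 17514 = -40 - 17514 = -17554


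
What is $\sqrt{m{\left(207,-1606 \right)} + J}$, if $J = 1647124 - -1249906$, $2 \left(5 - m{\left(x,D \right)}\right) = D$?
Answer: $3 \sqrt{321982} \approx 1702.3$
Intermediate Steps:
$m{\left(x,D \right)} = 5 - \frac{D}{2}$
$J = 2897030$ ($J = 1647124 + 1249906 = 2897030$)
$\sqrt{m{\left(207,-1606 \right)} + J} = \sqrt{\left(5 - -803\right) + 2897030} = \sqrt{\left(5 + 803\right) + 2897030} = \sqrt{808 + 2897030} = \sqrt{2897838} = 3 \sqrt{321982}$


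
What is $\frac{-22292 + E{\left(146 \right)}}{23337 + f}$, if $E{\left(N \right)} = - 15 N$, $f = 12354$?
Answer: $- \frac{24482}{35691} \approx -0.68594$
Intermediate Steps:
$\frac{-22292 + E{\left(146 \right)}}{23337 + f} = \frac{-22292 - 2190}{23337 + 12354} = \frac{-22292 - 2190}{35691} = \left(-24482\right) \frac{1}{35691} = - \frac{24482}{35691}$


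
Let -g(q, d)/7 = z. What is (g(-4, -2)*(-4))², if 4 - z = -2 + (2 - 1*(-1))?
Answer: 7056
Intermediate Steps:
z = 3 (z = 4 - (-2 + (2 - 1*(-1))) = 4 - (-2 + (2 + 1)) = 4 - (-2 + 3) = 4 - 1*1 = 4 - 1 = 3)
g(q, d) = -21 (g(q, d) = -7*3 = -21)
(g(-4, -2)*(-4))² = (-21*(-4))² = 84² = 7056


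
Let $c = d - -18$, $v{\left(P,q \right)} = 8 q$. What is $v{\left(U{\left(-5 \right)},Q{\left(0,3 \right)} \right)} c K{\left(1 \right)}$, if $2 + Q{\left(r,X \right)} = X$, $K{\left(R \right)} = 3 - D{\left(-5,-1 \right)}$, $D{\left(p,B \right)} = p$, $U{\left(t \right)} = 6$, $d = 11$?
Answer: $1856$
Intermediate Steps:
$K{\left(R \right)} = 8$ ($K{\left(R \right)} = 3 - -5 = 3 + 5 = 8$)
$Q{\left(r,X \right)} = -2 + X$
$c = 29$ ($c = 11 - -18 = 11 + 18 = 29$)
$v{\left(U{\left(-5 \right)},Q{\left(0,3 \right)} \right)} c K{\left(1 \right)} = 8 \left(-2 + 3\right) 29 \cdot 8 = 8 \cdot 1 \cdot 29 \cdot 8 = 8 \cdot 29 \cdot 8 = 232 \cdot 8 = 1856$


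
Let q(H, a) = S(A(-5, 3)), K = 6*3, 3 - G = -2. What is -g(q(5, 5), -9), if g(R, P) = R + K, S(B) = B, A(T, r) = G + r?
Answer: -26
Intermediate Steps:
G = 5 (G = 3 - 1*(-2) = 3 + 2 = 5)
A(T, r) = 5 + r
K = 18
q(H, a) = 8 (q(H, a) = 5 + 3 = 8)
g(R, P) = 18 + R (g(R, P) = R + 18 = 18 + R)
-g(q(5, 5), -9) = -(18 + 8) = -1*26 = -26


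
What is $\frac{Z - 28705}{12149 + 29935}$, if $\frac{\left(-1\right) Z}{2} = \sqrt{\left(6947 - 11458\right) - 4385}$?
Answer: $- \frac{28705}{42084} - \frac{4 i \sqrt{139}}{10521} \approx -0.68209 - 0.0044824 i$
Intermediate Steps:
$Z = - 16 i \sqrt{139}$ ($Z = - 2 \sqrt{\left(6947 - 11458\right) - 4385} = - 2 \sqrt{-4511 - 4385} = - 2 \sqrt{-8896} = - 2 \cdot 8 i \sqrt{139} = - 16 i \sqrt{139} \approx - 188.64 i$)
$\frac{Z - 28705}{12149 + 29935} = \frac{- 16 i \sqrt{139} - 28705}{12149 + 29935} = \frac{-28705 - 16 i \sqrt{139}}{42084} = \left(-28705 - 16 i \sqrt{139}\right) \frac{1}{42084} = - \frac{28705}{42084} - \frac{4 i \sqrt{139}}{10521}$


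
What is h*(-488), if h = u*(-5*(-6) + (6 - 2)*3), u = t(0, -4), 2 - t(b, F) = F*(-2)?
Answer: 122976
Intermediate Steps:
t(b, F) = 2 + 2*F (t(b, F) = 2 - F*(-2) = 2 - (-2)*F = 2 + 2*F)
u = -6 (u = 2 + 2*(-4) = 2 - 8 = -6)
h = -252 (h = -6*(-5*(-6) + (6 - 2)*3) = -6*(30 + 4*3) = -6*(30 + 12) = -6*42 = -252)
h*(-488) = -252*(-488) = 122976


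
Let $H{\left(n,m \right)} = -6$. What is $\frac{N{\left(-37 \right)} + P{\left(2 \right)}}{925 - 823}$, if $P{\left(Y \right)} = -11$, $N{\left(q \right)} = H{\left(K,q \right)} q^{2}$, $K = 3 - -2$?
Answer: $- \frac{8225}{102} \approx -80.637$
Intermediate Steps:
$K = 5$ ($K = 3 + 2 = 5$)
$N{\left(q \right)} = - 6 q^{2}$
$\frac{N{\left(-37 \right)} + P{\left(2 \right)}}{925 - 823} = \frac{- 6 \left(-37\right)^{2} - 11}{925 - 823} = \frac{\left(-6\right) 1369 - 11}{102} = \frac{-8214 - 11}{102} = \frac{1}{102} \left(-8225\right) = - \frac{8225}{102}$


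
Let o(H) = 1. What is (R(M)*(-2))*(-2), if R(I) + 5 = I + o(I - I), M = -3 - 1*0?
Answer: -28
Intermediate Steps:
M = -3 (M = -3 + 0 = -3)
R(I) = -4 + I (R(I) = -5 + (I + 1) = -5 + (1 + I) = -4 + I)
(R(M)*(-2))*(-2) = ((-4 - 3)*(-2))*(-2) = -7*(-2)*(-2) = 14*(-2) = -28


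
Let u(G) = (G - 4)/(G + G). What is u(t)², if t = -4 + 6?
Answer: ¼ ≈ 0.25000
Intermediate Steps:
t = 2
u(G) = (-4 + G)/(2*G) (u(G) = (-4 + G)/((2*G)) = (-4 + G)*(1/(2*G)) = (-4 + G)/(2*G))
u(t)² = ((½)*(-4 + 2)/2)² = ((½)*(½)*(-2))² = (-½)² = ¼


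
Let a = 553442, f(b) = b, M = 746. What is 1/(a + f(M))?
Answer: 1/554188 ≈ 1.8044e-6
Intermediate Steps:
1/(a + f(M)) = 1/(553442 + 746) = 1/554188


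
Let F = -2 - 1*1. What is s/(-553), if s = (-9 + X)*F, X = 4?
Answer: -15/553 ≈ -0.027125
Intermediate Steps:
F = -3 (F = -2 - 1 = -3)
s = 15 (s = (-9 + 4)*(-3) = -5*(-3) = 15)
s/(-553) = 15/(-553) = 15*(-1/553) = -15/553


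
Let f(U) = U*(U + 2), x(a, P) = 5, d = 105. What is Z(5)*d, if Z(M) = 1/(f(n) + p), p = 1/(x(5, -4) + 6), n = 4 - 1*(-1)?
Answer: 1155/386 ≈ 2.9922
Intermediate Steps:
n = 5 (n = 4 + 1 = 5)
f(U) = U*(2 + U)
p = 1/11 (p = 1/(5 + 6) = 1/11 ≈ 0.090909)
Z(M) = 11/386 (Z(M) = 1/(5*(2 + 5) + 1/11) = 1/(5*7 + 1/11) = 1/(35 + 1/11) = 1/(386/11) = 11/386)
Z(5)*d = (11/386)*105 = 1155/386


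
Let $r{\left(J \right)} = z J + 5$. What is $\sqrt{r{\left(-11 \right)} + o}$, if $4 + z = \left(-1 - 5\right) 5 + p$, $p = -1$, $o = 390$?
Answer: $2 \sqrt{195} \approx 27.928$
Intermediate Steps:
$z = -35$ ($z = -4 + \left(\left(-1 - 5\right) 5 - 1\right) = -4 - 31 = -35$)
$r{\left(J \right)} = 5 - 35 J$ ($r{\left(J \right)} = - 35 J + 5 = 5 - 35 J$)
$\sqrt{r{\left(-11 \right)} + o} = \sqrt{\left(5 - -385\right) + 390} = \sqrt{\left(5 + 385\right) + 390} = \sqrt{390 + 390} = \sqrt{780} = 2 \sqrt{195}$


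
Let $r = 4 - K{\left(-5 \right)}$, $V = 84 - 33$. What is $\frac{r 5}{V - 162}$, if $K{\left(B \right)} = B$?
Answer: $- \frac{15}{37} \approx -0.40541$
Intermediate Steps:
$V = 51$
$r = 9$ ($r = 4 - -5 = 4 + 5 = 9$)
$\frac{r 5}{V - 162} = \frac{9 \cdot 5}{51 - 162} = \frac{45}{-111} = 45 \left(- \frac{1}{111}\right) = - \frac{15}{37}$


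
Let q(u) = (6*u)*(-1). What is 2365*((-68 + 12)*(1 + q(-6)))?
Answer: -4900280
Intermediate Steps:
q(u) = -6*u
2365*((-68 + 12)*(1 + q(-6))) = 2365*((-68 + 12)*(1 - 6*(-6))) = 2365*(-56*(1 + 36)) = 2365*(-56*37) = 2365*(-2072) = -4900280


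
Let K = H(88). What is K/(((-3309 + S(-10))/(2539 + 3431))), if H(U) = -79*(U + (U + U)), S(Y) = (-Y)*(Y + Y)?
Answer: 11319120/319 ≈ 35483.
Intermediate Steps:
S(Y) = -2*Y² (S(Y) = (-Y)*(2*Y) = -2*Y²)
H(U) = -237*U (H(U) = -79*(U + 2*U) = -237*U)
K = -20856 (K = -237*88 = -20856)
K/(((-3309 + S(-10))/(2539 + 3431))) = -20856*(2539 + 3431)/(-3309 - 2*(-10)²) = -20856*5970/(-3309 - 2*100) = -20856*5970/(-3309 - 200) = -20856/((-3509*1/5970)) = -20856/(-3509/5970) = -20856*(-5970/3509) = 11319120/319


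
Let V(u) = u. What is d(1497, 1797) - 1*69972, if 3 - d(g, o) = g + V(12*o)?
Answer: -93030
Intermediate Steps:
d(g, o) = 3 - g - 12*o (d(g, o) = 3 - (g + 12*o) = 3 + (-g - 12*o) = 3 - g - 12*o)
d(1497, 1797) - 1*69972 = (3 - 1*1497 - 12*1797) - 1*69972 = (3 - 1497 - 21564) - 69972 = -23058 - 69972 = -93030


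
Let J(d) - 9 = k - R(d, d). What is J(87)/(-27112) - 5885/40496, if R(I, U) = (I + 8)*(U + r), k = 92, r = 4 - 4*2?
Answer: 19458343/137240944 ≈ 0.14178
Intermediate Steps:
r = -4 (r = 4 - 8 = -4)
R(I, U) = (-4 + U)*(8 + I) (R(I, U) = (I + 8)*(U - 4) = (8 + I)*(-4 + U) = (-4 + U)*(8 + I))
J(d) = 133 - d**2 - 4*d (J(d) = 9 + (92 - (-32 - 4*d + 8*d + d*d)) = 9 + (92 - (-32 - 4*d + 8*d + d**2)) = 9 + (92 - (-32 + d**2 + 4*d)) = 9 + (92 + (32 - d**2 - 4*d)) = 9 + (124 - d**2 - 4*d) = 133 - d**2 - 4*d)
J(87)/(-27112) - 5885/40496 = (133 - 1*87**2 - 4*87)/(-27112) - 5885/40496 = (133 - 1*7569 - 348)*(-1/27112) - 5885*1/40496 = (133 - 7569 - 348)*(-1/27112) - 5885/40496 = -7784*(-1/27112) - 5885/40496 = 973/3389 - 5885/40496 = 19458343/137240944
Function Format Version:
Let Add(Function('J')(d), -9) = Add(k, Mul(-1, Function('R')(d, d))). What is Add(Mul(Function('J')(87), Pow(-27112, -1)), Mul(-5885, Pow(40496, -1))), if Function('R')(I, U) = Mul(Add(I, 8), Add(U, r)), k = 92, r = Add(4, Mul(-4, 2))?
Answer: Rational(19458343, 137240944) ≈ 0.14178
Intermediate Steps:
r = -4 (r = Add(4, -8) = -4)
Function('R')(I, U) = Mul(Add(-4, U), Add(8, I)) (Function('R')(I, U) = Mul(Add(I, 8), Add(U, -4)) = Mul(Add(8, I), Add(-4, U)) = Mul(Add(-4, U), Add(8, I)))
Function('J')(d) = Add(133, Mul(-1, Pow(d, 2)), Mul(-4, d)) (Function('J')(d) = Add(9, Add(92, Mul(-1, Add(-32, Mul(-4, d), Mul(8, d), Mul(d, d))))) = Add(9, Add(92, Mul(-1, Add(-32, Mul(-4, d), Mul(8, d), Pow(d, 2))))) = Add(9, Add(92, Mul(-1, Add(-32, Pow(d, 2), Mul(4, d))))) = Add(9, Add(92, Add(32, Mul(-1, Pow(d, 2)), Mul(-4, d)))) = Add(9, Add(124, Mul(-1, Pow(d, 2)), Mul(-4, d))) = Add(133, Mul(-1, Pow(d, 2)), Mul(-4, d)))
Add(Mul(Function('J')(87), Pow(-27112, -1)), Mul(-5885, Pow(40496, -1))) = Add(Mul(Add(133, Mul(-1, Pow(87, 2)), Mul(-4, 87)), Pow(-27112, -1)), Mul(-5885, Pow(40496, -1))) = Add(Mul(Add(133, Mul(-1, 7569), -348), Rational(-1, 27112)), Mul(-5885, Rational(1, 40496))) = Add(Mul(Add(133, -7569, -348), Rational(-1, 27112)), Rational(-5885, 40496)) = Add(Mul(-7784, Rational(-1, 27112)), Rational(-5885, 40496)) = Add(Rational(973, 3389), Rational(-5885, 40496)) = Rational(19458343, 137240944)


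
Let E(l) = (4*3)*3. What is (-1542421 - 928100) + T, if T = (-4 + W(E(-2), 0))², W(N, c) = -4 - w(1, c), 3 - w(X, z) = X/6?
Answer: -88934531/36 ≈ -2.4704e+6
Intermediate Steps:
E(l) = 36 (E(l) = 12*3 = 36)
w(X, z) = 3 - X/6
W(N, c) = -41/6 (W(N, c) = -4 - (3 - ⅙*1) = -4 - (3 - ⅙) = -4 - 1*17/6 = -4 - 17/6 = -41/6)
T = 4225/36 (T = (-4 - 41/6)² = (-65/6)² = 4225/36 ≈ 117.36)
(-1542421 - 928100) + T = (-1542421 - 928100) + 4225/36 = -2470521 + 4225/36 = -88934531/36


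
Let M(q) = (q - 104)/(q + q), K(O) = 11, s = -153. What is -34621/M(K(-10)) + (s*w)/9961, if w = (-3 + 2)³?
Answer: 7586929411/926373 ≈ 8189.9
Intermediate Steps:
w = -1 (w = (-1)³ = -1)
M(q) = (-104 + q)/(2*q) (M(q) = (-104 + q)/((2*q)) = (-104 + q)*(1/(2*q)) = (-104 + q)/(2*q))
-34621/M(K(-10)) + (s*w)/9961 = -34621*22/(-104 + 11) - 153*(-1)/9961 = -34621/((½)*(1/11)*(-93)) + 153*(1/9961) = -34621/(-93/22) + 153/9961 = -34621*(-22/93) + 153/9961 = 761662/93 + 153/9961 = 7586929411/926373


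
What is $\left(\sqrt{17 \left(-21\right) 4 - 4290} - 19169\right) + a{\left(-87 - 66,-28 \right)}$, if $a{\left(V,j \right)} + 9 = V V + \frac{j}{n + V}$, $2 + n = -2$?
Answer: $\frac{664295}{157} + i \sqrt{5718} \approx 4231.2 + 75.617 i$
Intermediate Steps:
$n = -4$ ($n = -2 - 2 = -4$)
$a{\left(V,j \right)} = -9 + V^{2} + \frac{j}{-4 + V}$ ($a{\left(V,j \right)} = -9 + \left(V V + \frac{j}{-4 + V}\right) = -9 + \left(V^{2} + \frac{j}{-4 + V}\right) = -9 + V^{2} + \frac{j}{-4 + V}$)
$\left(\sqrt{17 \left(-21\right) 4 - 4290} - 19169\right) + a{\left(-87 - 66,-28 \right)} = \left(\sqrt{17 \left(-21\right) 4 - 4290} - 19169\right) + \frac{36 - 28 + \left(-87 - 66\right)^{3} - 9 \left(-87 - 66\right) - 4 \left(-87 - 66\right)^{2}}{-4 - 153} = \left(\sqrt{\left(-357\right) 4 - 4290} - 19169\right) + \frac{36 - 28 + \left(-153\right)^{3} - -1377 - 4 \left(-153\right)^{2}}{-4 - 153} = \left(\sqrt{-1428 - 4290} - 19169\right) + \frac{36 - 28 - 3581577 + 1377 - 93636}{-157} = \left(\sqrt{-5718} - 19169\right) - \frac{36 - 28 - 3581577 + 1377 - 93636}{157} = \left(i \sqrt{5718} - 19169\right) - - \frac{3673828}{157} = \left(-19169 + i \sqrt{5718}\right) + \frac{3673828}{157} = \frac{664295}{157} + i \sqrt{5718}$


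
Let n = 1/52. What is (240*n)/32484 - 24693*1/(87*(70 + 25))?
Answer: -289643346/96951205 ≈ -2.9875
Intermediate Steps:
n = 1/52 ≈ 0.019231
(240*n)/32484 - 24693*1/(87*(70 + 25)) = (240*(1/52))/32484 - 24693*1/(87*(70 + 25)) = (60/13)*(1/32484) - 24693/(87*95) = 5/35191 - 24693/8265 = 5/35191 - 24693*1/8265 = 5/35191 - 8231/2755 = -289643346/96951205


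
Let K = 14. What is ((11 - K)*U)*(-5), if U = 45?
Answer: 675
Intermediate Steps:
((11 - K)*U)*(-5) = ((11 - 1*14)*45)*(-5) = ((11 - 14)*45)*(-5) = -3*45*(-5) = -135*(-5) = 675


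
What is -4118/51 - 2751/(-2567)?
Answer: -613565/7701 ≈ -79.673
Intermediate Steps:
-4118/51 - 2751/(-2567) = -4118*1/51 - 2751*(-1/2567) = -4118/51 + 2751/2567 = -613565/7701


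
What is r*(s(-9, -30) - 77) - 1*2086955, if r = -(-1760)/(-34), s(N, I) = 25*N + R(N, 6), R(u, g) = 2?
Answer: -35214235/17 ≈ -2.0714e+6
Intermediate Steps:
s(N, I) = 2 + 25*N (s(N, I) = 25*N + 2 = 2 + 25*N)
r = -880/17 (r = -(-1760)*(-1)/34 = -5*176/17 = -880/17 ≈ -51.765)
r*(s(-9, -30) - 77) - 1*2086955 = -880*((2 + 25*(-9)) - 77)/17 - 1*2086955 = -880*((2 - 225) - 77)/17 - 2086955 = -880*(-223 - 77)/17 - 2086955 = -880/17*(-300) - 2086955 = 264000/17 - 2086955 = -35214235/17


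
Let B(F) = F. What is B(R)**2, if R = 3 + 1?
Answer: 16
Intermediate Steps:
R = 4
B(R)**2 = 4**2 = 16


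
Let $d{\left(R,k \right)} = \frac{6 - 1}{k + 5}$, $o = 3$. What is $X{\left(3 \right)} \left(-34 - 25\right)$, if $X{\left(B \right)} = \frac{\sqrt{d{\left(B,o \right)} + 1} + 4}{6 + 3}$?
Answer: $- \frac{236}{9} - \frac{59 \sqrt{26}}{36} \approx -34.579$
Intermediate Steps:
$d{\left(R,k \right)} = \frac{5}{5 + k}$
$X{\left(B \right)} = \frac{4}{9} + \frac{\sqrt{26}}{36}$ ($X{\left(B \right)} = \frac{\sqrt{\frac{5}{5 + 3} + 1} + 4}{6 + 3} = \frac{\sqrt{\frac{5}{8} + 1} + 4}{9} = \left(\sqrt{5 \cdot \frac{1}{8} + 1} + 4\right) \frac{1}{9} = \left(\sqrt{\frac{5}{8} + 1} + 4\right) \frac{1}{9} = \left(\sqrt{\frac{13}{8}} + 4\right) \frac{1}{9} = \left(\frac{\sqrt{26}}{4} + 4\right) \frac{1}{9} = \left(4 + \frac{\sqrt{26}}{4}\right) \frac{1}{9} = \frac{4}{9} + \frac{\sqrt{26}}{36}$)
$X{\left(3 \right)} \left(-34 - 25\right) = \left(\frac{4}{9} + \frac{\sqrt{26}}{36}\right) \left(-34 - 25\right) = \left(\frac{4}{9} + \frac{\sqrt{26}}{36}\right) \left(-59\right) = - \frac{236}{9} - \frac{59 \sqrt{26}}{36}$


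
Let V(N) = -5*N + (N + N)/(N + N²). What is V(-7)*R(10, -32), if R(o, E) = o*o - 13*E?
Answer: 17888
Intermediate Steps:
R(o, E) = o² - 13*E
V(N) = -5*N + 2*N/(N + N²) (V(N) = -5*N + (2*N)/(N + N²) = -5*N + 2*N/(N + N²))
V(-7)*R(10, -32) = ((2 - 5*(-7) - 5*(-7)²)/(1 - 7))*(10² - 13*(-32)) = ((2 + 35 - 5*49)/(-6))*(100 + 416) = -(2 + 35 - 245)/6*516 = -⅙*(-208)*516 = (104/3)*516 = 17888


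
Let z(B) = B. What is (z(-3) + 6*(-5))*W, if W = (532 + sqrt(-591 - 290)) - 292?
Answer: -7920 - 33*I*sqrt(881) ≈ -7920.0 - 979.49*I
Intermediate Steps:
W = 240 + I*sqrt(881) (W = (532 + sqrt(-881)) - 292 = (532 + I*sqrt(881)) - 292 = 240 + I*sqrt(881) ≈ 240.0 + 29.682*I)
(z(-3) + 6*(-5))*W = (-3 + 6*(-5))*(240 + I*sqrt(881)) = (-3 - 30)*(240 + I*sqrt(881)) = -33*(240 + I*sqrt(881)) = -7920 - 33*I*sqrt(881)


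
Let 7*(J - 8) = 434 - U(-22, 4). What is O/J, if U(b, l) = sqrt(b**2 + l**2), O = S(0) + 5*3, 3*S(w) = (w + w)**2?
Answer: 1029/4792 + 21*sqrt(5)/4792 ≈ 0.22453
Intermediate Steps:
S(w) = 4*w**2/3 (S(w) = (w + w)**2/3 = (2*w)**2/3 = (4*w**2)/3 = 4*w**2/3)
O = 15 (O = (4/3)*0**2 + 5*3 = (4/3)*0 + 15 = 0 + 15 = 15)
J = 70 - 10*sqrt(5)/7 (J = 8 + (434 - sqrt((-22)**2 + 4**2))/7 = 8 + (434 - sqrt(484 + 16))/7 = 8 + (434 - sqrt(500))/7 = 8 + (434 - 10*sqrt(5))/7 = 8 + (62 - 10*sqrt(5)/7) = 70 - 10*sqrt(5)/7 ≈ 66.806)
O/J = 15/(70 - 10*sqrt(5)/7)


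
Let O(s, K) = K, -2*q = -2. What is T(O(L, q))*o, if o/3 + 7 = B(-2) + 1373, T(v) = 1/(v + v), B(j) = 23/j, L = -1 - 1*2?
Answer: 8127/4 ≈ 2031.8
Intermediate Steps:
q = 1 (q = -1/2*(-2) = 1)
L = -3 (L = -1 - 2 = -3)
T(v) = 1/(2*v)
o = 8127/2 (o = -21 + 3*(23/(-2) + 1373) = -21 + 3*(23*(-1/2) + 1373) = -21 + 3*(-23/2 + 1373) = -21 + 3*(2723/2) = -21 + 8169/2 = 8127/2 ≈ 4063.5)
T(O(L, q))*o = ((1/2)/1)*(8127/2) = ((1/2)*1)*(8127/2) = (1/2)*(8127/2) = 8127/4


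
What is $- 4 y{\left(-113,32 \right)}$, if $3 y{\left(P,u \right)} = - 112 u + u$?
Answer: $4736$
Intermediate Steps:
$y{\left(P,u \right)} = - 37 u$ ($y{\left(P,u \right)} = \frac{- 112 u + u}{3} = \frac{\left(-111\right) u}{3} = - 37 u$)
$- 4 y{\left(-113,32 \right)} = - 4 \left(\left(-37\right) 32\right) = \left(-4\right) \left(-1184\right) = 4736$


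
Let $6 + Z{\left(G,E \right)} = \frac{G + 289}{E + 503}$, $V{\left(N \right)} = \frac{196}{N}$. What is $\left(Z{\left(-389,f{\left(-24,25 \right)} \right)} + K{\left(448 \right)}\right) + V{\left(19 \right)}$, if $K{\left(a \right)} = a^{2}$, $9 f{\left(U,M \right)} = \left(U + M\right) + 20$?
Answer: $\frac{1445299157}{7201} \approx 2.0071 \cdot 10^{5}$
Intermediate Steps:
$f{\left(U,M \right)} = \frac{20}{9} + \frac{M}{9} + \frac{U}{9}$ ($f{\left(U,M \right)} = \frac{\left(U + M\right) + 20}{9} = \frac{\left(M + U\right) + 20}{9} = \frac{20 + M + U}{9} = \frac{20}{9} + \frac{M}{9} + \frac{U}{9}$)
$Z{\left(G,E \right)} = -6 + \frac{289 + G}{503 + E}$ ($Z{\left(G,E \right)} = -6 + \frac{G + 289}{E + 503} = -6 + \frac{289 + G}{503 + E}$)
$\left(Z{\left(-389,f{\left(-24,25 \right)} \right)} + K{\left(448 \right)}\right) + V{\left(19 \right)} = \left(\frac{-2729 - 389 - 6 \left(\frac{20}{9} + \frac{1}{9} \cdot 25 + \frac{1}{9} \left(-24\right)\right)}{503 + \left(\frac{20}{9} + \frac{1}{9} \cdot 25 + \frac{1}{9} \left(-24\right)\right)} + 448^{2}\right) + \frac{196}{19} = \left(\frac{-2729 - 389 - 6 \left(\frac{20}{9} + \frac{25}{9} - \frac{8}{3}\right)}{503 + \left(\frac{20}{9} + \frac{25}{9} - \frac{8}{3}\right)} + 200704\right) + 196 \cdot \frac{1}{19} = \left(\frac{-2729 - 389 - 14}{503 + \frac{7}{3}} + 200704\right) + \frac{196}{19} = \left(\frac{-2729 - 389 - 14}{\frac{1516}{3}} + 200704\right) + \frac{196}{19} = \left(\frac{3}{1516} \left(-3132\right) + 200704\right) + \frac{196}{19} = \left(- \frac{2349}{379} + 200704\right) + \frac{196}{19} = \frac{76064467}{379} + \frac{196}{19} = \frac{1445299157}{7201}$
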